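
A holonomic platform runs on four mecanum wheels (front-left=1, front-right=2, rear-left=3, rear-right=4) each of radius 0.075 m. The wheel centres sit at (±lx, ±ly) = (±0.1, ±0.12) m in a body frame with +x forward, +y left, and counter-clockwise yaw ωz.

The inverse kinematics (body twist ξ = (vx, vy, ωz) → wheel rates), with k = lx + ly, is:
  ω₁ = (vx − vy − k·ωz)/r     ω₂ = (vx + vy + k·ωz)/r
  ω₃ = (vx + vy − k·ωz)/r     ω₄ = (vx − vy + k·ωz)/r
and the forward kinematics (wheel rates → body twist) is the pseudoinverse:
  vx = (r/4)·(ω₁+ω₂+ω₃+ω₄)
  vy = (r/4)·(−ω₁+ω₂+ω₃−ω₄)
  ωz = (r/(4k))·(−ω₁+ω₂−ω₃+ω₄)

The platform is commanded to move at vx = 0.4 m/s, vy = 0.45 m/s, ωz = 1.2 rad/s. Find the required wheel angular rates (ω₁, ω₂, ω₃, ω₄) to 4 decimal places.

(-4.1867, 14.8533, 7.8133, 2.8533)

k = lx + ly = 0.1 + 0.12 = 0.2200;  k·ωz = 0.2200·1.2 = 0.2640
ω₁ (FL) = (vx − vy − k·ωz)/r = -0.3140/0.075 = -4.1867
ω₂ (FR) = (vx + vy + k·ωz)/r = 1.1140/0.075 = 14.8533
ω₃ (RL) = (vx + vy − k·ωz)/r = 0.5860/0.075 = 7.8133
ω₄ (RR) = (vx − vy + k·ωz)/r = 0.2140/0.075 = 2.8533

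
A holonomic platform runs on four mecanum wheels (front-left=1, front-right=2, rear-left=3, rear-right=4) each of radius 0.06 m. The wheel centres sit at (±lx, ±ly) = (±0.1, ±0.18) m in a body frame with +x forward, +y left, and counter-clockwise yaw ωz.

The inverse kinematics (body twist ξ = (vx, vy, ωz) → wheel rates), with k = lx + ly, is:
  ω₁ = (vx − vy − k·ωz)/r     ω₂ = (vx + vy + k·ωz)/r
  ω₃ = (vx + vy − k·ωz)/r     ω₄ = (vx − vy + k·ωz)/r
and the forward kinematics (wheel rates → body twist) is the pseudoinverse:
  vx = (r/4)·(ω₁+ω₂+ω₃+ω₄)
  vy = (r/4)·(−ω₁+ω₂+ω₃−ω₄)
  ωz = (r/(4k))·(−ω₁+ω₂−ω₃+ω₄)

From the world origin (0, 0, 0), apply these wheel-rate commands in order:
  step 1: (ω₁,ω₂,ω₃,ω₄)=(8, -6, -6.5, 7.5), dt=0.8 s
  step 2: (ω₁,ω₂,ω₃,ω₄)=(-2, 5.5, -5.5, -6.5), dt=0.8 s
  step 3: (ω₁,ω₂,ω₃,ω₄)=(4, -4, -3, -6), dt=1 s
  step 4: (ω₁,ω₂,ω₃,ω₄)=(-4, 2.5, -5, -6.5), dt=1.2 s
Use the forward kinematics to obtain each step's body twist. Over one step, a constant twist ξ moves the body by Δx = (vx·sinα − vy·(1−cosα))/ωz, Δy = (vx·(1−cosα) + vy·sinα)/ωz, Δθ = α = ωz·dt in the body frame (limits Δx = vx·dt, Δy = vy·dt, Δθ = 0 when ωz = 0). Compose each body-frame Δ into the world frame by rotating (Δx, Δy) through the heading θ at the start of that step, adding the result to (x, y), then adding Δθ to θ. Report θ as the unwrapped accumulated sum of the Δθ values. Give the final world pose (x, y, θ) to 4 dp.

(-0.4220, -0.1446, 0.0107)

step 1: ξ=(vx,vy,ωz)=(0.0450, -0.4200, 0.0000), dt=0.8 → body Δ=(0.0360, -0.3360, 0.0000) → world pose (0.0360, -0.3360, 0.0000)
step 2: ξ=(vx,vy,ωz)=(-0.1275, 0.1275, 0.3482), dt=0.8 → body Δ=(-0.1148, 0.0866, 0.2786) → world pose (-0.0788, -0.2494, 0.2786)
step 3: ξ=(vx,vy,ωz)=(-0.1350, -0.0750, -0.5893), dt=1.0 → body Δ=(-0.1488, -0.0321, -0.5893) → world pose (-0.2130, -0.3212, -0.3107)
step 4: ξ=(vx,vy,ωz)=(-0.1950, 0.1200, 0.2679), dt=1.2 → body Δ=(-0.2529, 0.1042, 0.3214) → world pose (-0.4220, -0.1446, 0.0107)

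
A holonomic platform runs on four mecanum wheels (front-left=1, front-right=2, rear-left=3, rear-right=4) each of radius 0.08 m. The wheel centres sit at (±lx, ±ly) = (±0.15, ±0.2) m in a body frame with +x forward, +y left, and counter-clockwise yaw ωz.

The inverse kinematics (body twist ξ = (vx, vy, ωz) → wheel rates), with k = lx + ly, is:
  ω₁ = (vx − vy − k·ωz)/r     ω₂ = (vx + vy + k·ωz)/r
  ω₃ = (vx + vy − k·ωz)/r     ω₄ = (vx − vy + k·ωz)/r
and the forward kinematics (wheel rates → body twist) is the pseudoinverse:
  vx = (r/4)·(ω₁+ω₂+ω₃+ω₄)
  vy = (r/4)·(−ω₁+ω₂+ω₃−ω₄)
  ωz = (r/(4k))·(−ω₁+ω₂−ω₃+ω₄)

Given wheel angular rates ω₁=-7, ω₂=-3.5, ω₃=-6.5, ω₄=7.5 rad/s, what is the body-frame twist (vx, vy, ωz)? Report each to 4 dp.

k = lx + ly = 0.15 + 0.2 = 0.3500
ω₁+ω₂+ω₃+ω₄ = -9.5000  →  vx = (0.08/4)·-9.5000 = -0.1900
−ω₁+ω₂+ω₃−ω₄ = -10.5000  →  vy = (0.08/4)·-10.5000 = -0.2100
−ω₁+ω₂−ω₃+ω₄ = 17.5000  →  ωz = (0.08/1.4000)·17.5000 = 1.0000

(-0.1900, -0.2100, 1.0000)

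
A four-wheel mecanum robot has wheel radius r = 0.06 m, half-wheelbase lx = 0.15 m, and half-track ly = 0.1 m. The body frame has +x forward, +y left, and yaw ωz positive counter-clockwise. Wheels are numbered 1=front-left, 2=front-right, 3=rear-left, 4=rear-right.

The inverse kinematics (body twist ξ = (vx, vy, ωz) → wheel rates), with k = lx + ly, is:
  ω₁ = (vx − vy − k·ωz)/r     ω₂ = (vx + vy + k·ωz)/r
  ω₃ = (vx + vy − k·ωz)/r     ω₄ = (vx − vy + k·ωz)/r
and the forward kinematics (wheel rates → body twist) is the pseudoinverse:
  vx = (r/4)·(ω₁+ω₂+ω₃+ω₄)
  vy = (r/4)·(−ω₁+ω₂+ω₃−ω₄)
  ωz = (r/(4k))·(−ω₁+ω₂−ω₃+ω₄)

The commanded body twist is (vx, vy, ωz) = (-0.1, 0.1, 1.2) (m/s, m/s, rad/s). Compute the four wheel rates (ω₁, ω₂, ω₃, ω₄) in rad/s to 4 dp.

k = lx + ly = 0.15 + 0.1 = 0.2500;  k·ωz = 0.2500·1.2 = 0.3000
ω₁ (FL) = (vx − vy − k·ωz)/r = -0.5000/0.06 = -8.3333
ω₂ (FR) = (vx + vy + k·ωz)/r = 0.3000/0.06 = 5.0000
ω₃ (RL) = (vx + vy − k·ωz)/r = -0.3000/0.06 = -5.0000
ω₄ (RR) = (vx − vy + k·ωz)/r = 0.1000/0.06 = 1.6667

(-8.3333, 5.0000, -5.0000, 1.6667)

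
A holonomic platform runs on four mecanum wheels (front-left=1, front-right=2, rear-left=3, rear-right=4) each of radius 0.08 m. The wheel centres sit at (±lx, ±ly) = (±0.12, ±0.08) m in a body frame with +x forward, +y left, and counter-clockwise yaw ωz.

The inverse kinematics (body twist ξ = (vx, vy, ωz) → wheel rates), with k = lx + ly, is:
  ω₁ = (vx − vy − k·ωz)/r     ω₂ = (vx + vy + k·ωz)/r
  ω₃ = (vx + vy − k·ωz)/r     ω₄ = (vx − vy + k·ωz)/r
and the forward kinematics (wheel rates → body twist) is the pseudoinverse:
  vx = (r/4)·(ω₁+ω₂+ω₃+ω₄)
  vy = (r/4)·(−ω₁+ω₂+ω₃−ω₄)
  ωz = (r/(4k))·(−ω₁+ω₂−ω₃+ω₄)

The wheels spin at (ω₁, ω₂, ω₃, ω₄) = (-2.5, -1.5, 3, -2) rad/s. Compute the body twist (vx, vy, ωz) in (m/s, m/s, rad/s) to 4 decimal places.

k = lx + ly = 0.12 + 0.08 = 0.2000
ω₁+ω₂+ω₃+ω₄ = -3.0000  →  vx = (0.08/4)·-3.0000 = -0.0600
−ω₁+ω₂+ω₃−ω₄ = 6.0000  →  vy = (0.08/4)·6.0000 = 0.1200
−ω₁+ω₂−ω₃+ω₄ = -4.0000  →  ωz = (0.08/0.8000)·-4.0000 = -0.4000

(-0.0600, 0.1200, -0.4000)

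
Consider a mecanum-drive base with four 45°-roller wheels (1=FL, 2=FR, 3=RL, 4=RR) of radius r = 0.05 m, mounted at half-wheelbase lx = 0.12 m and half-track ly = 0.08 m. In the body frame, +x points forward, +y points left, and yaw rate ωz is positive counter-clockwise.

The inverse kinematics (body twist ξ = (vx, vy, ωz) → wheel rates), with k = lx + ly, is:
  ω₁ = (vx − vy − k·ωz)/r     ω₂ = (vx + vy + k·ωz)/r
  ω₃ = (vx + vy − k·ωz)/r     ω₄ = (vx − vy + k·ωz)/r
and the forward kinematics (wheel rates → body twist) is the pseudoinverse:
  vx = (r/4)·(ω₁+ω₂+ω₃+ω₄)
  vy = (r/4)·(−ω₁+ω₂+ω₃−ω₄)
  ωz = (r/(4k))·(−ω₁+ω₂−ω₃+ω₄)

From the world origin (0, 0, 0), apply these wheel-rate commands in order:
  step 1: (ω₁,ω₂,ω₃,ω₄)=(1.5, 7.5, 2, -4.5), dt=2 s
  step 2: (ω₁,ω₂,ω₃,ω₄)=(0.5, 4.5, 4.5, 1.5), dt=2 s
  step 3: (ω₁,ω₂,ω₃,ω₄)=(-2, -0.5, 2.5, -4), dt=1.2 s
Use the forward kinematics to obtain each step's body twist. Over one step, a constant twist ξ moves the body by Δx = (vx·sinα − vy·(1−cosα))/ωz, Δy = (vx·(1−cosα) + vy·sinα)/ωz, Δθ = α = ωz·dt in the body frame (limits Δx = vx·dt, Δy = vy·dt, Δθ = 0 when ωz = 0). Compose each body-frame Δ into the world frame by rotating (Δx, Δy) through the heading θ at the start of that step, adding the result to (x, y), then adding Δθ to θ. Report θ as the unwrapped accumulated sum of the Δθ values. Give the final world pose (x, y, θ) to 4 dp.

(0.4027, 0.6079, -0.3125)

step 1: ξ=(vx,vy,ωz)=(0.0813, 0.1562, -0.0312), dt=2.0 → body Δ=(0.1722, 0.3072, -0.0625) → world pose (0.1722, 0.3072, -0.0625)
step 2: ξ=(vx,vy,ωz)=(0.1375, 0.0875, 0.0625), dt=2.0 → body Δ=(0.2634, 0.1917, 0.1250) → world pose (0.4470, 0.4821, 0.0625)
step 3: ξ=(vx,vy,ωz)=(-0.0500, 0.1000, -0.3125), dt=1.2 → body Δ=(-0.0364, 0.1283, -0.3750) → world pose (0.4027, 0.6079, -0.3125)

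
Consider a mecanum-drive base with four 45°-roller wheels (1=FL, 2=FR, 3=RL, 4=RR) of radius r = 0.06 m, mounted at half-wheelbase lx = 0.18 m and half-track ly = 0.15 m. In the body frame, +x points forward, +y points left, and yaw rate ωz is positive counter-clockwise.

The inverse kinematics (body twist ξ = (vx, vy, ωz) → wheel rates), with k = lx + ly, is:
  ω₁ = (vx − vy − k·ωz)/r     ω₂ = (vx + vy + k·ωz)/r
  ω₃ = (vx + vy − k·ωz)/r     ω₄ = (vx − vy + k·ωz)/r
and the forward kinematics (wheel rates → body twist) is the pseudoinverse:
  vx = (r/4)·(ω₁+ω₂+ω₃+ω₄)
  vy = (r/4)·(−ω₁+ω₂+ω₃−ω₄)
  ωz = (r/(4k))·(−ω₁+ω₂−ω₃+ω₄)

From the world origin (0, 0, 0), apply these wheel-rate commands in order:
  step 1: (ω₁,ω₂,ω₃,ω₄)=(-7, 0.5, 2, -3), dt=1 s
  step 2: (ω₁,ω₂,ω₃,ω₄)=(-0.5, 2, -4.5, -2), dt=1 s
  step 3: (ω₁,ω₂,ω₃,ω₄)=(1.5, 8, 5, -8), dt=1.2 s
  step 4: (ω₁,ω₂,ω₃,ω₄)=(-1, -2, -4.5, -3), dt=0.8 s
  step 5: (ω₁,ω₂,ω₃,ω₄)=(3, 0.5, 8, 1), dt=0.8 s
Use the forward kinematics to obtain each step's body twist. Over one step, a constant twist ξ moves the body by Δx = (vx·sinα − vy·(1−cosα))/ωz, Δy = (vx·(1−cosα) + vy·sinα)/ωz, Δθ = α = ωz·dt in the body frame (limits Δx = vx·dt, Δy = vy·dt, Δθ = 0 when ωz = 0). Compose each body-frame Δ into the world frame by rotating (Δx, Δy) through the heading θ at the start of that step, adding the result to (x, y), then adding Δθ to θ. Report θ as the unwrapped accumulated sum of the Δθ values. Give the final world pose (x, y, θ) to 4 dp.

(-0.1079, 0.5259, -0.3409)

step 1: ξ=(vx,vy,ωz)=(-0.1125, 0.1875, 0.1136), dt=1.0 → body Δ=(-0.1229, 0.1807, 0.1136) → world pose (-0.1229, 0.1807, 0.1136)
step 2: ξ=(vx,vy,ωz)=(-0.0750, 0.0000, 0.2273), dt=1.0 → body Δ=(-0.0744, -0.0085, 0.2273) → world pose (-0.1958, 0.1638, 0.3409)
step 3: ξ=(vx,vy,ωz)=(0.0975, 0.2925, -0.2955), dt=1.2 → body Δ=(0.1761, 0.3232, -0.3545) → world pose (-0.1379, 0.5273, -0.0136)
step 4: ξ=(vx,vy,ωz)=(-0.1575, -0.0375, 0.0227), dt=0.8 → body Δ=(-0.1257, -0.0311, 0.0182) → world pose (-0.2640, 0.4979, 0.0045)
step 5: ξ=(vx,vy,ωz)=(0.1875, 0.0675, -0.4318), dt=0.8 → body Δ=(0.1563, 0.0273, -0.3455) → world pose (-0.1079, 0.5259, -0.3409)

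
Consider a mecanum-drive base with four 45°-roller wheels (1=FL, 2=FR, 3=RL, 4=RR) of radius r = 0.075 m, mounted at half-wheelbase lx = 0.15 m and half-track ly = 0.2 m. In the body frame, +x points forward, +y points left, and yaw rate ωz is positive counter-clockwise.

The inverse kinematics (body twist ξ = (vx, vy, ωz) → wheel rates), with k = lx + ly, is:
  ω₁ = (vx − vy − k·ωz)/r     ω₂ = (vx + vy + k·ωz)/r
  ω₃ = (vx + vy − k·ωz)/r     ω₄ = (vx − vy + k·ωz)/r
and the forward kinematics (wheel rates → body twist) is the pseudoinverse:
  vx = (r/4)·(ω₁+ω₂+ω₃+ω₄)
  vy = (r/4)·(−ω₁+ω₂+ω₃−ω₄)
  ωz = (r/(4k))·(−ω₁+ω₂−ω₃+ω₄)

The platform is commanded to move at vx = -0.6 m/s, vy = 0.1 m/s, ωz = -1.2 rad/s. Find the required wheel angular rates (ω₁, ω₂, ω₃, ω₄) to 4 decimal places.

(-3.7333, -12.2667, -1.0667, -14.9333)

k = lx + ly = 0.15 + 0.2 = 0.3500;  k·ωz = 0.3500·-1.2 = -0.4200
ω₁ (FL) = (vx − vy − k·ωz)/r = -0.2800/0.075 = -3.7333
ω₂ (FR) = (vx + vy + k·ωz)/r = -0.9200/0.075 = -12.2667
ω₃ (RL) = (vx + vy − k·ωz)/r = -0.0800/0.075 = -1.0667
ω₄ (RR) = (vx − vy + k·ωz)/r = -1.1200/0.075 = -14.9333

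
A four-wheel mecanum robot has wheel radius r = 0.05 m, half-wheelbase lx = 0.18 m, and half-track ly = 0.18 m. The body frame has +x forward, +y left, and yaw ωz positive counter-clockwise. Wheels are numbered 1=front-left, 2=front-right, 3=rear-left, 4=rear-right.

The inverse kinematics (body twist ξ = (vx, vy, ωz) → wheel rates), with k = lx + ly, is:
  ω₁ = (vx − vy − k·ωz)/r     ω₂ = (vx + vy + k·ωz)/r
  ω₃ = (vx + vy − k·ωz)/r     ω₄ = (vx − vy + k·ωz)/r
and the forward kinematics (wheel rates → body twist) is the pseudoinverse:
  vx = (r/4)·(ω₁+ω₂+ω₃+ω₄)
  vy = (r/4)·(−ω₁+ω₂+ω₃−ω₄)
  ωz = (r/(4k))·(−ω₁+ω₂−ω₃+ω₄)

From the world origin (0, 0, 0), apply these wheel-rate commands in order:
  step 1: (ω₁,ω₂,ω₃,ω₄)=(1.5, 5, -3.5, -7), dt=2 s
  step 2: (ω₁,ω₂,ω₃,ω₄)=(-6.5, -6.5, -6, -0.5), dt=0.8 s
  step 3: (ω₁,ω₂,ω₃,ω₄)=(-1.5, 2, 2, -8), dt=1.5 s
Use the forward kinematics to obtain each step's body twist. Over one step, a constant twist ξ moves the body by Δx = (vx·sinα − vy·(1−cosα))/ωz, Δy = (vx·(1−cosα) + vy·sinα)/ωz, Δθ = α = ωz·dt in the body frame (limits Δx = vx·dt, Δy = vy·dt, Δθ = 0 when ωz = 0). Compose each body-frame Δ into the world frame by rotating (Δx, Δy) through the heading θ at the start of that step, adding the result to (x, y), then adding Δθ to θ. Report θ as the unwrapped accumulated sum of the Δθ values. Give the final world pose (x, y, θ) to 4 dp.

step 1: ξ=(vx,vy,ωz)=(-0.0500, 0.0875, 0.0000), dt=2.0 → body Δ=(-0.1000, 0.1750, 0.0000) → world pose (-0.1000, 0.1750, 0.0000)
step 2: ξ=(vx,vy,ωz)=(-0.2438, -0.0688, 0.1910), dt=0.8 → body Δ=(-0.1900, -0.0697, 0.1528) → world pose (-0.2900, 0.1053, 0.1528)
step 3: ξ=(vx,vy,ωz)=(-0.0688, 0.1688, -0.2257), dt=1.5 → body Δ=(-0.0587, 0.2656, -0.3385) → world pose (-0.3885, 0.3589, -0.1858)

(-0.3885, 0.3589, -0.1858)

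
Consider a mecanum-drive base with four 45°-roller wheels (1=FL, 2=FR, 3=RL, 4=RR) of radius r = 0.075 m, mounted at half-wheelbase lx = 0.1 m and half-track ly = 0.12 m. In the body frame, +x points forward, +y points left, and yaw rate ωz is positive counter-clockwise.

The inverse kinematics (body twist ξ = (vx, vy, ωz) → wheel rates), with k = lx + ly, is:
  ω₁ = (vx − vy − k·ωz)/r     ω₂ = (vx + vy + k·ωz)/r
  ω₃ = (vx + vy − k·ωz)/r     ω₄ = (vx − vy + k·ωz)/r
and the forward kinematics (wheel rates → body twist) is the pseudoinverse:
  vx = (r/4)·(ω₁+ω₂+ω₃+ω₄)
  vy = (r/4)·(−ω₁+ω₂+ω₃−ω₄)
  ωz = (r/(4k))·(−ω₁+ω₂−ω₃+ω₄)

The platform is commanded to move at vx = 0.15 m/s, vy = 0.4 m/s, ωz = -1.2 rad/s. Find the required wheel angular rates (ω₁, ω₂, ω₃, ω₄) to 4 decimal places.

(0.1867, 3.8133, 10.8533, -6.8533)

k = lx + ly = 0.1 + 0.12 = 0.2200;  k·ωz = 0.2200·-1.2 = -0.2640
ω₁ (FL) = (vx − vy − k·ωz)/r = 0.0140/0.075 = 0.1867
ω₂ (FR) = (vx + vy + k·ωz)/r = 0.2860/0.075 = 3.8133
ω₃ (RL) = (vx + vy − k·ωz)/r = 0.8140/0.075 = 10.8533
ω₄ (RR) = (vx − vy + k·ωz)/r = -0.5140/0.075 = -6.8533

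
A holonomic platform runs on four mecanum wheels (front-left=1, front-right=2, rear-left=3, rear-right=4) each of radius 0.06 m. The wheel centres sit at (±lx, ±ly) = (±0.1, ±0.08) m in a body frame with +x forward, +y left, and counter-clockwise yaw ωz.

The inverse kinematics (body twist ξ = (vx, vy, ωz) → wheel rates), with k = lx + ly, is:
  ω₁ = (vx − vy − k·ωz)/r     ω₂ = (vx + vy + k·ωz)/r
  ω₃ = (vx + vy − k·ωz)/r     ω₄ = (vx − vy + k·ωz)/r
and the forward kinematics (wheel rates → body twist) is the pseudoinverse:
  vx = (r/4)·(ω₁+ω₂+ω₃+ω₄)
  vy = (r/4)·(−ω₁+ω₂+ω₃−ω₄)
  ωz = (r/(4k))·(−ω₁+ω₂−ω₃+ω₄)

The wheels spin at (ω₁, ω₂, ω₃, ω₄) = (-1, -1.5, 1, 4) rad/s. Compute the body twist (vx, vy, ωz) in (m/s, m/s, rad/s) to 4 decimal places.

k = lx + ly = 0.1 + 0.08 = 0.1800
ω₁+ω₂+ω₃+ω₄ = 2.5000  →  vx = (0.06/4)·2.5000 = 0.0375
−ω₁+ω₂+ω₃−ω₄ = -3.5000  →  vy = (0.06/4)·-3.5000 = -0.0525
−ω₁+ω₂−ω₃+ω₄ = 2.5000  →  ωz = (0.06/0.7200)·2.5000 = 0.2083

(0.0375, -0.0525, 0.2083)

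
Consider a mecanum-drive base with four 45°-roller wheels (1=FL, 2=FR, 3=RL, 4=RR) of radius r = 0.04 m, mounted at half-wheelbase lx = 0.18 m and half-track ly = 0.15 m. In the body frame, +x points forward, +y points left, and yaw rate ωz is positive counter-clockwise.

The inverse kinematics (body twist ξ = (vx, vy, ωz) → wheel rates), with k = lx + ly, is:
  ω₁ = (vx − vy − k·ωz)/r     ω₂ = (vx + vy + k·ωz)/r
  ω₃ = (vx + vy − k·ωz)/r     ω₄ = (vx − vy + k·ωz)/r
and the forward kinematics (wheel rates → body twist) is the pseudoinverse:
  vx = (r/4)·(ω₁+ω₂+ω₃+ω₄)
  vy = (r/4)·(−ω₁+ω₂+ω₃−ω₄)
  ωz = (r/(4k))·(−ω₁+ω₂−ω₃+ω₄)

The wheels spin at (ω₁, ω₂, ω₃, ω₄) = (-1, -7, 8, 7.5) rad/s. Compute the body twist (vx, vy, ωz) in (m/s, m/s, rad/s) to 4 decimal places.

k = lx + ly = 0.18 + 0.15 = 0.3300
ω₁+ω₂+ω₃+ω₄ = 7.5000  →  vx = (0.04/4)·7.5000 = 0.0750
−ω₁+ω₂+ω₃−ω₄ = -5.5000  →  vy = (0.04/4)·-5.5000 = -0.0550
−ω₁+ω₂−ω₃+ω₄ = -6.5000  →  ωz = (0.04/1.3200)·-6.5000 = -0.1970

(0.0750, -0.0550, -0.1970)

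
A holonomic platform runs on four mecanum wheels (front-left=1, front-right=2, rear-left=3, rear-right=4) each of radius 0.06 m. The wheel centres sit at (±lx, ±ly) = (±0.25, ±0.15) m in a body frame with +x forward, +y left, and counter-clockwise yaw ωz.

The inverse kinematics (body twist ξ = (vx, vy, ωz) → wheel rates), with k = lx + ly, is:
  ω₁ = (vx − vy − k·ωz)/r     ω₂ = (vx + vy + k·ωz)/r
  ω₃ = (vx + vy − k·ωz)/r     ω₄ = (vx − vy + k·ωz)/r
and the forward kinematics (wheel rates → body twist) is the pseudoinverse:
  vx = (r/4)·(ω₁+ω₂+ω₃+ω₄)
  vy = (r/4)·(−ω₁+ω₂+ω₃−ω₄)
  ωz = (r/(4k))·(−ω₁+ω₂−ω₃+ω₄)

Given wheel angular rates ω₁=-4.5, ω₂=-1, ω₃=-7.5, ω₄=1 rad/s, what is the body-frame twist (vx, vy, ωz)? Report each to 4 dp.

(-0.1800, -0.0750, 0.4500)

k = lx + ly = 0.25 + 0.15 = 0.4000
ω₁+ω₂+ω₃+ω₄ = -12.0000  →  vx = (0.06/4)·-12.0000 = -0.1800
−ω₁+ω₂+ω₃−ω₄ = -5.0000  →  vy = (0.06/4)·-5.0000 = -0.0750
−ω₁+ω₂−ω₃+ω₄ = 12.0000  →  ωz = (0.06/1.6000)·12.0000 = 0.4500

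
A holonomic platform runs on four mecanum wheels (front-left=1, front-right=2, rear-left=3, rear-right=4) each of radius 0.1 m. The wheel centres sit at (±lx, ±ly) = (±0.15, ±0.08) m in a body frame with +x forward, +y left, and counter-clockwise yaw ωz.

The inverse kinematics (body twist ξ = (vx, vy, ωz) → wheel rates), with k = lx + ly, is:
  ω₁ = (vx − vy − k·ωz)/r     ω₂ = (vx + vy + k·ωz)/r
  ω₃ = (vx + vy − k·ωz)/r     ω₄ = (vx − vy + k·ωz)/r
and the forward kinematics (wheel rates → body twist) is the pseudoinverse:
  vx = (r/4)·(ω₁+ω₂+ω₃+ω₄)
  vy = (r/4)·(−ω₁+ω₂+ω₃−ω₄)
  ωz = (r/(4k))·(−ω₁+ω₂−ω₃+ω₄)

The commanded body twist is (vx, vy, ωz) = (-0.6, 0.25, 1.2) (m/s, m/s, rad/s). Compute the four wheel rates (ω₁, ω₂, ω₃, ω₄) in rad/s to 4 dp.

(-11.2600, -0.7400, -6.2600, -5.7400)

k = lx + ly = 0.15 + 0.08 = 0.2300;  k·ωz = 0.2300·1.2 = 0.2760
ω₁ (FL) = (vx − vy − k·ωz)/r = -1.1260/0.1 = -11.2600
ω₂ (FR) = (vx + vy + k·ωz)/r = -0.0740/0.1 = -0.7400
ω₃ (RL) = (vx + vy − k·ωz)/r = -0.6260/0.1 = -6.2600
ω₄ (RR) = (vx − vy + k·ωz)/r = -0.5740/0.1 = -5.7400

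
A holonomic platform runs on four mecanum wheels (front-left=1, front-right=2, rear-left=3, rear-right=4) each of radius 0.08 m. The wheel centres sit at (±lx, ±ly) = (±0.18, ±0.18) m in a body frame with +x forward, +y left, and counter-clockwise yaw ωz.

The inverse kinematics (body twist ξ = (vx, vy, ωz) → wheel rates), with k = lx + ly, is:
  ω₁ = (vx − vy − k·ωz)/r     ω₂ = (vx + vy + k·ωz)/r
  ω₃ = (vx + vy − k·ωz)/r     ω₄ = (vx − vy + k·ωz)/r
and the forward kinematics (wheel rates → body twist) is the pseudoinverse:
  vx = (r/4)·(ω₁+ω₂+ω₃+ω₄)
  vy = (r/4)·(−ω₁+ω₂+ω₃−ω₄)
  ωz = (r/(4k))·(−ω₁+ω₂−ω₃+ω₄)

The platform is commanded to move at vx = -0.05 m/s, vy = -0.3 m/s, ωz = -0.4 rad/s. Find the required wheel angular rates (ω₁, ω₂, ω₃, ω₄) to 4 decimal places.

k = lx + ly = 0.18 + 0.18 = 0.3600;  k·ωz = 0.3600·-0.4 = -0.1440
ω₁ (FL) = (vx − vy − k·ωz)/r = 0.3940/0.08 = 4.9250
ω₂ (FR) = (vx + vy + k·ωz)/r = -0.4940/0.08 = -6.1750
ω₃ (RL) = (vx + vy − k·ωz)/r = -0.2060/0.08 = -2.5750
ω₄ (RR) = (vx − vy + k·ωz)/r = 0.1060/0.08 = 1.3250

(4.9250, -6.1750, -2.5750, 1.3250)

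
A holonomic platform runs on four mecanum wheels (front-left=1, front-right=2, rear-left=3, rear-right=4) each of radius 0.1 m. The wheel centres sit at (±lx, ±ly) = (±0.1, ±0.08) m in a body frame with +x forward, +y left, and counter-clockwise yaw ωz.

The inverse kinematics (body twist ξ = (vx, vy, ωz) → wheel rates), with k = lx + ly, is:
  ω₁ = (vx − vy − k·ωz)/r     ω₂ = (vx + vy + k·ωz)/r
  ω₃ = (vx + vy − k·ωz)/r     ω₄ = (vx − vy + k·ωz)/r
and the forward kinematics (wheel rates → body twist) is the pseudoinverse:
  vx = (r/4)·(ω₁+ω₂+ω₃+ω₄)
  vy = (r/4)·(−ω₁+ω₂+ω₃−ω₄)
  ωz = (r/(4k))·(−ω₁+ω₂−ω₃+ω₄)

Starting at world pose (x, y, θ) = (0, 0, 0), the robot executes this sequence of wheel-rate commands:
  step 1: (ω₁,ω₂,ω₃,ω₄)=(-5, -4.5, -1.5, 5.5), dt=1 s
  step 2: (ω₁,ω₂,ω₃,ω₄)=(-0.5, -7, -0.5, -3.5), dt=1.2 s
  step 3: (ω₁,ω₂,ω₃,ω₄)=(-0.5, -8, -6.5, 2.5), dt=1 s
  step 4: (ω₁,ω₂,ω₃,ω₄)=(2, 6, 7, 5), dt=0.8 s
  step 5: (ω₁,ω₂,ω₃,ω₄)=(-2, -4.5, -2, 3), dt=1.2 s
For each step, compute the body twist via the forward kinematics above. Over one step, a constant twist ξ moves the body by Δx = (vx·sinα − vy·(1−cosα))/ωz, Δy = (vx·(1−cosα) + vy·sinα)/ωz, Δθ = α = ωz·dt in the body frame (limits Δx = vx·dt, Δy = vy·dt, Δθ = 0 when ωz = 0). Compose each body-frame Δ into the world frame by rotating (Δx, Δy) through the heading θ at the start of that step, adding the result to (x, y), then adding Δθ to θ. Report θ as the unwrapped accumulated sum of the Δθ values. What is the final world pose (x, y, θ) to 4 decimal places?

(-0.4964, -0.8184, 0.3056)

step 1: ξ=(vx,vy,ωz)=(-0.1375, -0.1625, 1.0417), dt=1.0 → body Δ=(-0.0367, -0.2000, 1.0417) → world pose (-0.0367, -0.2000, 1.0417)
step 2: ξ=(vx,vy,ωz)=(-0.2875, -0.0875, -1.3194), dt=1.2 → body Δ=(-0.2850, 0.1543, -1.5833) → world pose (-0.3138, -0.3682, -0.5417)
step 3: ξ=(vx,vy,ωz)=(-0.3125, -0.4125, 0.2083), dt=1.0 → body Δ=(-0.2674, -0.4420, 0.2083) → world pose (-0.7708, -0.6090, -0.3333)
step 4: ξ=(vx,vy,ωz)=(0.5000, 0.1500, 0.2778), dt=0.8 → body Δ=(0.3834, 0.1633, 0.2222) → world pose (-0.3550, -0.5802, -0.1111)
step 5: ξ=(vx,vy,ωz)=(-0.1375, -0.1875, 0.3472), dt=1.2 → body Δ=(-0.1141, -0.2524, 0.4167) → world pose (-0.4964, -0.8184, 0.3056)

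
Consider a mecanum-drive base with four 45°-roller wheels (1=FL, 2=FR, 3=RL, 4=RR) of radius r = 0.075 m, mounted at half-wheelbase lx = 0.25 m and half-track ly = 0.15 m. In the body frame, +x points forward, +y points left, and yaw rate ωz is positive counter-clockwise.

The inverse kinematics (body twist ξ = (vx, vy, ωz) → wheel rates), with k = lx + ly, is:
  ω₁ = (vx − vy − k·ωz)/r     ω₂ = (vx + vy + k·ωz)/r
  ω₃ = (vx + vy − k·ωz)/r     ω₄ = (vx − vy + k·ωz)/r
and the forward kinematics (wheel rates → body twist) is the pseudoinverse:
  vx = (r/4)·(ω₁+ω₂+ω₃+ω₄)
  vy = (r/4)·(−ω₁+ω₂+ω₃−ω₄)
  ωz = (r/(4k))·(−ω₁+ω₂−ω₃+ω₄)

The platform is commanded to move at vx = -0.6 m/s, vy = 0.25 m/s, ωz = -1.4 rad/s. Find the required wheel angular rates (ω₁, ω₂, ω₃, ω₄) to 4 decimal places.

(-3.8667, -12.1333, 2.8000, -18.8000)

k = lx + ly = 0.25 + 0.15 = 0.4000;  k·ωz = 0.4000·-1.4 = -0.5600
ω₁ (FL) = (vx − vy − k·ωz)/r = -0.2900/0.075 = -3.8667
ω₂ (FR) = (vx + vy + k·ωz)/r = -0.9100/0.075 = -12.1333
ω₃ (RL) = (vx + vy − k·ωz)/r = 0.2100/0.075 = 2.8000
ω₄ (RR) = (vx − vy + k·ωz)/r = -1.4100/0.075 = -18.8000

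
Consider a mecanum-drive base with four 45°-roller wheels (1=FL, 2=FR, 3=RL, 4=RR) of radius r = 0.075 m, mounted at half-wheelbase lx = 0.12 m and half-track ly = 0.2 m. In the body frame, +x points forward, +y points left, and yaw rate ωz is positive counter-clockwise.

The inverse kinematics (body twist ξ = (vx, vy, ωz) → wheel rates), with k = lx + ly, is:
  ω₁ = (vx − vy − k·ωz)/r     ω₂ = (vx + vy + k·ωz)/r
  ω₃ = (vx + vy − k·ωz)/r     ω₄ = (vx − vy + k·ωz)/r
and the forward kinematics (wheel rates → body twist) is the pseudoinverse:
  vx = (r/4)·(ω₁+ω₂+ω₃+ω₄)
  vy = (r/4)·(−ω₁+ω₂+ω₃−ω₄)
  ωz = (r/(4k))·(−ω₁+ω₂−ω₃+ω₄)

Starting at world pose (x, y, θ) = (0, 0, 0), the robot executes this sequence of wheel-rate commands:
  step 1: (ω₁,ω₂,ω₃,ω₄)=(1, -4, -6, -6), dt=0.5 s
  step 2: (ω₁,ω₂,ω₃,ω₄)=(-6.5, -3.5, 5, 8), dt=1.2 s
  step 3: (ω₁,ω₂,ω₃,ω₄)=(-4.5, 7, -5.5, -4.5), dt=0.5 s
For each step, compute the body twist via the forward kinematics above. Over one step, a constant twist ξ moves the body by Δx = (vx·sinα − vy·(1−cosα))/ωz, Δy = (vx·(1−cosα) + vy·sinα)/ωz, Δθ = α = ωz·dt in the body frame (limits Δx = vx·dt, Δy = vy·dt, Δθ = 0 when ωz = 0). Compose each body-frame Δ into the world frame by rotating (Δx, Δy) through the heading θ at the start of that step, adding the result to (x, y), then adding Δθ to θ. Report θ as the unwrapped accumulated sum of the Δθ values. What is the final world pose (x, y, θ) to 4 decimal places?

(-0.1827, 0.0247, 0.6416)

step 1: ξ=(vx,vy,ωz)=(-0.2812, -0.0938, -0.2930), dt=0.5 → body Δ=(-0.1435, -0.0364, -0.1465) → world pose (-0.1435, -0.0364, -0.1465)
step 2: ξ=(vx,vy,ωz)=(0.0562, 0.0000, 0.3516), dt=1.2 → body Δ=(0.0655, 0.0140, 0.4219) → world pose (-0.0767, -0.0321, 0.2754)
step 3: ξ=(vx,vy,ωz)=(-0.1406, 0.1969, 0.7324), dt=0.5 → body Δ=(-0.0866, 0.0835, 0.3662) → world pose (-0.1827, 0.0247, 0.6416)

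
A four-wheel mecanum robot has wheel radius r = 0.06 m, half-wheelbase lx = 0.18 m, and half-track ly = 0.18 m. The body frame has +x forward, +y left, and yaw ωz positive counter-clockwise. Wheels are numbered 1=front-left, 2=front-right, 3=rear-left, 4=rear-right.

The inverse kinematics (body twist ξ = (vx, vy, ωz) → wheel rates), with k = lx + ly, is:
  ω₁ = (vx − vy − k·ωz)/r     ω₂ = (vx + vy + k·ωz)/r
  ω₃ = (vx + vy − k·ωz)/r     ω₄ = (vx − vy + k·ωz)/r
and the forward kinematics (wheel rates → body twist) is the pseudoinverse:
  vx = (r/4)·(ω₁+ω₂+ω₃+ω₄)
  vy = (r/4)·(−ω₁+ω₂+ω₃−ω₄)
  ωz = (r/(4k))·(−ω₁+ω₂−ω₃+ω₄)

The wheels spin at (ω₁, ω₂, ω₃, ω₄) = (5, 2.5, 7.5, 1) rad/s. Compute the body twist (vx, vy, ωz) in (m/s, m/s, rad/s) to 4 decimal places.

k = lx + ly = 0.18 + 0.18 = 0.3600
ω₁+ω₂+ω₃+ω₄ = 16.0000  →  vx = (0.06/4)·16.0000 = 0.2400
−ω₁+ω₂+ω₃−ω₄ = 4.0000  →  vy = (0.06/4)·4.0000 = 0.0600
−ω₁+ω₂−ω₃+ω₄ = -9.0000  →  ωz = (0.06/1.4400)·-9.0000 = -0.3750

(0.2400, 0.0600, -0.3750)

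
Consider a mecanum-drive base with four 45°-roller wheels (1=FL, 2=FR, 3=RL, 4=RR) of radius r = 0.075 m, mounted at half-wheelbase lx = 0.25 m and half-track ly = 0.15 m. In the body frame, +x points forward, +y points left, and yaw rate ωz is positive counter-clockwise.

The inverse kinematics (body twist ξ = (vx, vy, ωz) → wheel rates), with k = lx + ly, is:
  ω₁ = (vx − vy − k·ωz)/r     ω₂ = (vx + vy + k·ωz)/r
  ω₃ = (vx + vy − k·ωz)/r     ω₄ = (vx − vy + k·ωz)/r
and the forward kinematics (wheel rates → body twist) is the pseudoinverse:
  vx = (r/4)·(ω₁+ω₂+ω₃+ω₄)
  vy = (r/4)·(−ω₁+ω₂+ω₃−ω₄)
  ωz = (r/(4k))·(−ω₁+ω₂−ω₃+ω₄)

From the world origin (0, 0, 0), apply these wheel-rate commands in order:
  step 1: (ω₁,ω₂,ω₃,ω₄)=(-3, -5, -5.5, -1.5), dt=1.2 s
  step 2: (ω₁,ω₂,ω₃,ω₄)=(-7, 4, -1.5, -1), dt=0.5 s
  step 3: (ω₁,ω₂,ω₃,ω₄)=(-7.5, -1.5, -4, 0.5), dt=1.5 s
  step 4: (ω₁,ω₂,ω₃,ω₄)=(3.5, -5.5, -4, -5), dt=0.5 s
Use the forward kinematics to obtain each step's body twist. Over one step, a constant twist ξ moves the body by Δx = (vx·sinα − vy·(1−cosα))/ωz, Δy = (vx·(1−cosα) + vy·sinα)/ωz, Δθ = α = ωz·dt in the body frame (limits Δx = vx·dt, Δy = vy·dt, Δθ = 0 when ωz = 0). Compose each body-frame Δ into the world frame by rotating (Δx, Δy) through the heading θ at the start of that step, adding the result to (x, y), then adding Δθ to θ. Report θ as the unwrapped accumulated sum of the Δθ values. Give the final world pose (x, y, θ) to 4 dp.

(-0.6746, -0.4025, 0.8859)

step 1: ξ=(vx,vy,ωz)=(-0.2812, -0.1125, 0.0937), dt=1.2 → body Δ=(-0.3292, -0.1537, 0.1125) → world pose (-0.3292, -0.1537, 0.1125)
step 2: ξ=(vx,vy,ωz)=(-0.1031, 0.1969, 0.5391), dt=0.5 → body Δ=(-0.0641, 0.0903, 0.2695) → world pose (-0.4031, -0.0711, 0.3820)
step 3: ξ=(vx,vy,ωz)=(-0.2344, 0.0281, 0.4922), dt=1.5 → body Δ=(-0.3354, -0.0855, 0.7383) → world pose (-0.6824, -0.2755, 1.1203)
step 4: ξ=(vx,vy,ωz)=(-0.2062, -0.1500, -0.4687), dt=0.5 → body Δ=(-0.1109, -0.0623, -0.2344) → world pose (-0.6746, -0.4025, 0.8859)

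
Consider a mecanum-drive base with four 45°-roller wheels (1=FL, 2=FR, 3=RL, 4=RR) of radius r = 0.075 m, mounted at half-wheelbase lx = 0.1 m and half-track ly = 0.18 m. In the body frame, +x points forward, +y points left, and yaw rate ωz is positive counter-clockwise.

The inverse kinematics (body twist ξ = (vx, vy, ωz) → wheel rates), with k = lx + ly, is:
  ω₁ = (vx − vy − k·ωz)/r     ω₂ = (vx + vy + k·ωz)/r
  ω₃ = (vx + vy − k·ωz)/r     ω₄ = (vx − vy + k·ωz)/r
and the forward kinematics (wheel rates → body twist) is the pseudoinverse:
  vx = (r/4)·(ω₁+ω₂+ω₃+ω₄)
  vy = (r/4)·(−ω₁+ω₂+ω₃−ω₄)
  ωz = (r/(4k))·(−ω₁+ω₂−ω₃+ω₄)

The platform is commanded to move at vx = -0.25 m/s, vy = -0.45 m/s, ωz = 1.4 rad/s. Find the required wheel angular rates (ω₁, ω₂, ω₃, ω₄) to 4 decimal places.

(-2.5600, -4.1067, -14.5600, 7.8933)

k = lx + ly = 0.1 + 0.18 = 0.2800;  k·ωz = 0.2800·1.4 = 0.3920
ω₁ (FL) = (vx − vy − k·ωz)/r = -0.1920/0.075 = -2.5600
ω₂ (FR) = (vx + vy + k·ωz)/r = -0.3080/0.075 = -4.1067
ω₃ (RL) = (vx + vy − k·ωz)/r = -1.0920/0.075 = -14.5600
ω₄ (RR) = (vx − vy + k·ωz)/r = 0.5920/0.075 = 7.8933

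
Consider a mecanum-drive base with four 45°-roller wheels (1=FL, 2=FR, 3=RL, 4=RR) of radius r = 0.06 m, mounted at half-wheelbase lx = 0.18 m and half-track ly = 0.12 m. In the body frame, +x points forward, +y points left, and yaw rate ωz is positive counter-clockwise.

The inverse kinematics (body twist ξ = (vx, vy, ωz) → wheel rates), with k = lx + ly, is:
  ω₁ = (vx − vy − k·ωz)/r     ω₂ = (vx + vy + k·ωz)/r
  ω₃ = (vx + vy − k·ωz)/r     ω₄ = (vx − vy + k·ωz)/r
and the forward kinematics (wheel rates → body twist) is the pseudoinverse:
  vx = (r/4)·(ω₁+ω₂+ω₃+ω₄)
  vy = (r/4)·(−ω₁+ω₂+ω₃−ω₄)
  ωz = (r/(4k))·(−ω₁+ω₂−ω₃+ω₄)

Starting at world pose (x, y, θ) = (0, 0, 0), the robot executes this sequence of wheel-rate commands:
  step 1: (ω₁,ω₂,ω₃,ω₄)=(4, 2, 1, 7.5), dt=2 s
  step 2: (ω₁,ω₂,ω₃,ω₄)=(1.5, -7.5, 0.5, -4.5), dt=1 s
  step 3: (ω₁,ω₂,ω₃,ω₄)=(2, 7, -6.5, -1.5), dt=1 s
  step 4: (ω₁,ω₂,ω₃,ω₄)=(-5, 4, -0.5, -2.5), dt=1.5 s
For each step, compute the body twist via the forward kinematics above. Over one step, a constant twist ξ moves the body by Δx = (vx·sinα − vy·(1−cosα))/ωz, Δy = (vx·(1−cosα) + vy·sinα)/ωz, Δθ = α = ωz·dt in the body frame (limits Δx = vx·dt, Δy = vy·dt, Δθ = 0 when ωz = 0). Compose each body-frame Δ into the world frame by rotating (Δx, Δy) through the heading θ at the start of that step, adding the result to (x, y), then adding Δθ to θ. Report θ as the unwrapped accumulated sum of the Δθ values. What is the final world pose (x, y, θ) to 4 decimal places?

step 1: ξ=(vx,vy,ωz)=(0.2175, -0.1275, 0.2250), dt=2.0 → body Δ=(0.4769, -0.1502, 0.4500) → world pose (0.4769, -0.1502, 0.4500)
step 2: ξ=(vx,vy,ωz)=(-0.1500, -0.0600, -0.7000), dt=1.0 → body Δ=(-0.1582, -0.0048, -0.7000) → world pose (0.3365, -0.2234, -0.2500)
step 3: ξ=(vx,vy,ωz)=(0.0150, 0.0000, 0.5000), dt=1.0 → body Δ=(0.0144, 0.0037, 0.5000) → world pose (0.3514, -0.2234, 0.2500)
step 4: ξ=(vx,vy,ωz)=(-0.0600, 0.1650, 0.3500), dt=1.5 → body Δ=(-0.1494, 0.2132, 0.5250) → world pose (0.1539, -0.0538, 0.7750)

(0.1539, -0.0538, 0.7750)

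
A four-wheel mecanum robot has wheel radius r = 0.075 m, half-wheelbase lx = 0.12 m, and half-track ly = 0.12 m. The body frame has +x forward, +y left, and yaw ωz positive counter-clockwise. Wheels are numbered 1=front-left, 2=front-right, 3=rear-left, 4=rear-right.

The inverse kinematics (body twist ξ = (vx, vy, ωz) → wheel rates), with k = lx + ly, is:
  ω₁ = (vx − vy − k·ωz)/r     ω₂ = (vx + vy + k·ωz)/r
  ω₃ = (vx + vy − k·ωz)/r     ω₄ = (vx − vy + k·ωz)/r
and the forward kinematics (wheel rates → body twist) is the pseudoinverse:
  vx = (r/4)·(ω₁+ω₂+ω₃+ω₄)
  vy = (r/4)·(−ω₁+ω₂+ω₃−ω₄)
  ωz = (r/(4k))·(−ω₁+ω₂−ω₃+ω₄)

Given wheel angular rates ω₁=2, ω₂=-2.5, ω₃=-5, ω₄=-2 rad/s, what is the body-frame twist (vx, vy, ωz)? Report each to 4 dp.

(-0.1406, -0.1406, -0.1172)

k = lx + ly = 0.12 + 0.12 = 0.2400
ω₁+ω₂+ω₃+ω₄ = -7.5000  →  vx = (0.075/4)·-7.5000 = -0.1406
−ω₁+ω₂+ω₃−ω₄ = -7.5000  →  vy = (0.075/4)·-7.5000 = -0.1406
−ω₁+ω₂−ω₃+ω₄ = -1.5000  →  ωz = (0.075/0.9600)·-1.5000 = -0.1172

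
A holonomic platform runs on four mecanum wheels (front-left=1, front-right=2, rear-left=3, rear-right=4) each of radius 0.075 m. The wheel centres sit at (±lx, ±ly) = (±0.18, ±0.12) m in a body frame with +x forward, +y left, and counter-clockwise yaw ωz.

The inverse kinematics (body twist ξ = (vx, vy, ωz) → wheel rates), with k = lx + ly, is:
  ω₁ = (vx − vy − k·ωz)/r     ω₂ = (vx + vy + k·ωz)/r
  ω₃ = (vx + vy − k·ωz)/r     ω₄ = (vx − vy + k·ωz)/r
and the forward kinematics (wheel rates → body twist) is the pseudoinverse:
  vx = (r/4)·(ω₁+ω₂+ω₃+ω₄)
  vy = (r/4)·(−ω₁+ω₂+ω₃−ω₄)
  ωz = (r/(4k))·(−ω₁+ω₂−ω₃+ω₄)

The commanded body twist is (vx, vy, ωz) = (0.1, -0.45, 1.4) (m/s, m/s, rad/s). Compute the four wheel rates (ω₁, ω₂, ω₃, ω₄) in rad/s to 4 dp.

(1.7333, 0.9333, -10.2667, 12.9333)

k = lx + ly = 0.18 + 0.12 = 0.3000;  k·ωz = 0.3000·1.4 = 0.4200
ω₁ (FL) = (vx − vy − k·ωz)/r = 0.1300/0.075 = 1.7333
ω₂ (FR) = (vx + vy + k·ωz)/r = 0.0700/0.075 = 0.9333
ω₃ (RL) = (vx + vy − k·ωz)/r = -0.7700/0.075 = -10.2667
ω₄ (RR) = (vx − vy + k·ωz)/r = 0.9700/0.075 = 12.9333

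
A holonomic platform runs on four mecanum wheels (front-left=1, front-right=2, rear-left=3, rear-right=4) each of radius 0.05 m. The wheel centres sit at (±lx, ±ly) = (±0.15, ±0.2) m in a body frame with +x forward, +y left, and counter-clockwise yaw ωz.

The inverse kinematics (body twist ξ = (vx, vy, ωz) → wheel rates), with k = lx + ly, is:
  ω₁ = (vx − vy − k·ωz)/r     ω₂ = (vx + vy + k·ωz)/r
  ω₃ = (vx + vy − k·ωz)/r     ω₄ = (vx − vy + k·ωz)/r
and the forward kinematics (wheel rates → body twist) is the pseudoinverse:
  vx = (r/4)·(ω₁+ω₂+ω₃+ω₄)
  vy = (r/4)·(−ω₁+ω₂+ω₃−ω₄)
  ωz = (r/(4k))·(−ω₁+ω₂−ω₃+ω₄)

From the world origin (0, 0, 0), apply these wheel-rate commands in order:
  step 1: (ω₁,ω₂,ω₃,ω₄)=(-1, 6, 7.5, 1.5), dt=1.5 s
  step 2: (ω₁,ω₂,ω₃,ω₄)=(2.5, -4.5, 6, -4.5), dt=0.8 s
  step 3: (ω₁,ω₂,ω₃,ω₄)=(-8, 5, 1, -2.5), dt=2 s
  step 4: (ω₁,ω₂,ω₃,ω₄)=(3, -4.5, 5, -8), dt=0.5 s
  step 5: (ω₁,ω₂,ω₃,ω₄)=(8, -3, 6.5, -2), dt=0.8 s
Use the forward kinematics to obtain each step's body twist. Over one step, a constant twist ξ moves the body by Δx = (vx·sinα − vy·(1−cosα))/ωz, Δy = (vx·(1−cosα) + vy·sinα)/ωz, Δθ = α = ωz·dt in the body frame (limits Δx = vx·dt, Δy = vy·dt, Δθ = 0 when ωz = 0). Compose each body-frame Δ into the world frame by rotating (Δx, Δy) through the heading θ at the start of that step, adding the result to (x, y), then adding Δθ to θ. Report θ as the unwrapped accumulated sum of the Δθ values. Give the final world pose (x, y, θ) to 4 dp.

step 1: ξ=(vx,vy,ωz)=(0.1750, 0.1625, 0.0357), dt=1.5 → body Δ=(0.2558, 0.2507, 0.0536) → world pose (0.2558, 0.2507, 0.0536)
step 2: ξ=(vx,vy,ωz)=(-0.0062, 0.0438, -0.6250), dt=0.8 → body Δ=(0.0038, 0.0348, -0.5000) → world pose (0.2578, 0.2856, -0.4464)
step 3: ξ=(vx,vy,ωz)=(-0.0563, 0.2063, 0.3393), dt=2.0 → body Δ=(-0.2387, 0.3448, 0.6786) → world pose (0.1913, 0.6997, 0.2321)
step 4: ξ=(vx,vy,ωz)=(-0.0563, 0.0688, -0.7321), dt=0.5 → body Δ=(-0.0213, 0.0387, -0.3661) → world pose (0.1617, 0.7325, -0.1339)
step 5: ξ=(vx,vy,ωz)=(0.1187, -0.0313, -0.6964), dt=0.8 → body Δ=(0.0834, -0.0495, -0.5571) → world pose (0.2377, 0.6723, -0.6911)

(0.2377, 0.6723, -0.6911)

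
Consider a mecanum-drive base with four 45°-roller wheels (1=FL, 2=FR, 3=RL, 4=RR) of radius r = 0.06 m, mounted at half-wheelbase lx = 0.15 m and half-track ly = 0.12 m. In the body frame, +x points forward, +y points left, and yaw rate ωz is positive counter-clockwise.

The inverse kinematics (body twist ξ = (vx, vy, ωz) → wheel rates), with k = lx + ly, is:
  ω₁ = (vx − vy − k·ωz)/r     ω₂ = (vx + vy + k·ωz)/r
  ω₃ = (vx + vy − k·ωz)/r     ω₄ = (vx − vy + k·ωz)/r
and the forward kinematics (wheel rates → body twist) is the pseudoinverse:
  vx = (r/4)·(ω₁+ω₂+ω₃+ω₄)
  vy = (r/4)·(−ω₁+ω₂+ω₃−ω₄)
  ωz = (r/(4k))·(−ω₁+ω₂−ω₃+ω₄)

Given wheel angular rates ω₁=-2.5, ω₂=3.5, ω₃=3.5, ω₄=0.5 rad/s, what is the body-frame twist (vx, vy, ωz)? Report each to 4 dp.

k = lx + ly = 0.15 + 0.12 = 0.2700
ω₁+ω₂+ω₃+ω₄ = 5.0000  →  vx = (0.06/4)·5.0000 = 0.0750
−ω₁+ω₂+ω₃−ω₄ = 9.0000  →  vy = (0.06/4)·9.0000 = 0.1350
−ω₁+ω₂−ω₃+ω₄ = 3.0000  →  ωz = (0.06/1.0800)·3.0000 = 0.1667

(0.0750, 0.1350, 0.1667)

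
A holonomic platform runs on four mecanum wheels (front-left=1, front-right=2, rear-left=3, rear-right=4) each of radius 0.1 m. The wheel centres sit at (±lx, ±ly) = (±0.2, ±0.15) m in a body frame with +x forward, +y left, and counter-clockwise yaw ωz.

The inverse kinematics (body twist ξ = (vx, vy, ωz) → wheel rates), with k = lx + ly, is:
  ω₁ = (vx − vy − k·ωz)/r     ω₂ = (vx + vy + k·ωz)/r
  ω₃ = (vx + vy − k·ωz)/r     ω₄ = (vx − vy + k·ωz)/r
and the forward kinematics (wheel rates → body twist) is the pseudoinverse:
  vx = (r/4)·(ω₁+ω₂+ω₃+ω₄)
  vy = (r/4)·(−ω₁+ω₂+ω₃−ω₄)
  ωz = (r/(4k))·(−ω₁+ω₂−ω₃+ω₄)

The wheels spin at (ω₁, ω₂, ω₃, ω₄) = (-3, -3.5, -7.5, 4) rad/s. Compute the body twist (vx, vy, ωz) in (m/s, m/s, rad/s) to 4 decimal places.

(-0.2500, -0.3000, 0.7857)

k = lx + ly = 0.2 + 0.15 = 0.3500
ω₁+ω₂+ω₃+ω₄ = -10.0000  →  vx = (0.1/4)·-10.0000 = -0.2500
−ω₁+ω₂+ω₃−ω₄ = -12.0000  →  vy = (0.1/4)·-12.0000 = -0.3000
−ω₁+ω₂−ω₃+ω₄ = 11.0000  →  ωz = (0.1/1.4000)·11.0000 = 0.7857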